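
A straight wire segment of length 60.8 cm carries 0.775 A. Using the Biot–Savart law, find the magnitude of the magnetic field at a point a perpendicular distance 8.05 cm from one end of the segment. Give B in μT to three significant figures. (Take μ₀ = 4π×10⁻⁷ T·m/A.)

For a finite straight segment, B = (μ₀I/4πd)(sinθ₁ + sinθ₂), where θ₁, θ₂ are the angles from the perpendicular to each end.
The perpendicular foot is at one end, so the two end-offsets along the wire are 0 and L = 0.608 m.
sinθ₁ = 0/√(0²+0.0805²) = 0.0000; sinθ₂ = 0.608/√(0.608²+0.0805²) = 0.9913.
B = (4π×10⁻⁷ × 0.775) / (4π × 0.0805) × (0.0000 + 0.9913) = 9.54×10⁻⁷ T.

B ≈ 0.954 μT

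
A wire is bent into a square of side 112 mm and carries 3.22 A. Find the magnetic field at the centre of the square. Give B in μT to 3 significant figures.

Each side is a finite straight segment at perpendicular distance d = a/(2 tan(π/4)) = 0.056 m from the centre, with end-angles ±π/4.
One side contributes B₁ = (μ₀I/4πd)·2 sin(π/4) = 8.13×10⁻⁶ T.
All 4 sides add in the same direction: B = 4 × 8.13×10⁻⁶ = 3.25×10⁻⁵ T.

B ≈ 32.5 μT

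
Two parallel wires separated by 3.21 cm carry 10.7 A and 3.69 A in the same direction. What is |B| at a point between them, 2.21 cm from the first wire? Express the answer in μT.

B ≈ 23.0 μT

Each long wire gives B = μ₀I/(2πd). Distances are d₁ = 0.0221 m and d₂ = 0.01 m.
B₁ = 9.68×10⁻⁵ T, B₂ = 7.38×10⁻⁵ T.
Between parallel currents the two contributions point in opposite directions, so they subtract. B = |B₁ − B₂| = |9.68×10⁻⁵ − 7.38×10⁻⁵| = 2.30×10⁻⁵ T.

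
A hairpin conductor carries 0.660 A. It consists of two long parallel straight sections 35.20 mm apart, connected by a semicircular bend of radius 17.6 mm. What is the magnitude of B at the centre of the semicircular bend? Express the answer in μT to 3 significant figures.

B ≈ 19.3 μT

The semicircular arc contributes B_arc = μ₀I·π/(4πR) = μ₀I/(4R) = 1.18×10⁻⁵ T.
Each semi-infinite lead is at perpendicular distance R = 0.0176 m from the centre, with the perpendicular foot at its near end, so it contributes μ₀I/(4πR); both point the same way, together 7.50×10⁻⁶ T.
Arc and leads all point the same direction: B = 1.18×10⁻⁵ + 7.50×10⁻⁶ = 1.93×10⁻⁵ T.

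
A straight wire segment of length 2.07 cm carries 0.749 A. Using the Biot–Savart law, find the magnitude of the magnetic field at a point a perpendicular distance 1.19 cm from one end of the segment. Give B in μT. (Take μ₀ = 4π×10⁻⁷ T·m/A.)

B ≈ 5.46 μT

For a finite straight segment, B = (μ₀I/4πd)(sinθ₁ + sinθ₂), where θ₁, θ₂ are the angles from the perpendicular to each end.
The perpendicular foot is at one end, so the two end-offsets along the wire are 0 and L = 0.0207 m.
sinθ₁ = 0/√(0²+0.0119²) = 0.0000; sinθ₂ = 0.0207/√(0.0207²+0.0119²) = 0.8670.
B = (4π×10⁻⁷ × 0.749) / (4π × 0.0119) × (0.0000 + 0.8670) = 5.46×10⁻⁶ T.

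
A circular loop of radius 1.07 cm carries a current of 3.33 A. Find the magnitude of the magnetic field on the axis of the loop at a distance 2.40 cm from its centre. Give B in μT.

B ≈ 13.2 μT

On the axis of a circular loop, B = μ₀IR² / [2(R²+z²)^(3/2)].
R² + z² = (0.0107)² + (0.024)² = 0.0006905 m², and (R²+z²)^(3/2) = 1.81×10⁻⁵ m³.
B = (4π×10⁻⁷ × 3.33 × 0.0001145) / (2 × 1.81×10⁻⁵) = 1.32×10⁻⁵ T.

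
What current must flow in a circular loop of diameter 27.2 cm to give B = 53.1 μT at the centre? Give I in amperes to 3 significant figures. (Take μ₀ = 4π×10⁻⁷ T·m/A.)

I ≈ 11.5 A

At the centre of a circular loop B = μ₀I/(2R), so I = 2RB/μ₀.
With R = 0.136 m, I = 2 × 0.136 × 5.31×10⁻⁵ / (4π×10⁻⁷) = 11.5 A.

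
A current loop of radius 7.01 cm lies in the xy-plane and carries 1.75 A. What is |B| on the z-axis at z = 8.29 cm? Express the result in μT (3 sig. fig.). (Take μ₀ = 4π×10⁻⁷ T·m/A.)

B ≈ 4.22 μT

On the axis of a circular loop, B = μ₀IR² / [2(R²+z²)^(3/2)].
R² + z² = (0.0701)² + (0.0829)² = 0.01179 m², and (R²+z²)^(3/2) = 1.28×10⁻³ m³.
B = (4π×10⁻⁷ × 1.75 × 0.004914) / (2 × 1.28×10⁻³) = 4.22×10⁻⁶ T.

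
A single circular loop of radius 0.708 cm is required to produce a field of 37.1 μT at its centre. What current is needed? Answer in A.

I ≈ 0.418 A

At the centre of a circular loop B = μ₀I/(2R), so I = 2RB/μ₀.
With R = 0.00708 m, I = 2 × 0.00708 × 3.71×10⁻⁵ / (4π×10⁻⁷) = 0.418 A.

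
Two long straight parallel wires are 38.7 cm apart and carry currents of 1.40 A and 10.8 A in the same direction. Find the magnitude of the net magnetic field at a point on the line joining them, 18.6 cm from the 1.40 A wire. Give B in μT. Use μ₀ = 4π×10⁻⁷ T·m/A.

B ≈ 9.24 μT

Each long wire gives B = μ₀I/(2πd). Distances are d₁ = 0.186 m and d₂ = 0.201 m.
B₁ = 1.51×10⁻⁶ T, B₂ = 1.07×10⁻⁵ T.
Between parallel currents the two contributions point in opposite directions, so they subtract. B = |B₁ − B₂| = |1.51×10⁻⁶ − 1.07×10⁻⁵| = 9.24×10⁻⁶ T.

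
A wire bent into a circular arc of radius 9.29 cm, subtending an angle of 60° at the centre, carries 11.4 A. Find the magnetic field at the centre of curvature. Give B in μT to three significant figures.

The Biot–Savart field of a circular arc at its centre is B = μ₀Iφ/(4πR), with φ = 1.047 rad.
B = (4π×10⁻⁷ × 11.4 × 1.047) / (4π × 0.0929) = 1.29×10⁻⁵ T.

B ≈ 12.9 μT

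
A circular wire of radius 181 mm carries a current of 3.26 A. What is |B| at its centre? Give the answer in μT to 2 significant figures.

At the centre of a circular loop the Biot–Savart law gives B = μ₀I/(2R).
B = (4π×10⁻⁷ × 3.26) / (2 × 0.181) = 1.13×10⁻⁵ T.

B ≈ 11 μT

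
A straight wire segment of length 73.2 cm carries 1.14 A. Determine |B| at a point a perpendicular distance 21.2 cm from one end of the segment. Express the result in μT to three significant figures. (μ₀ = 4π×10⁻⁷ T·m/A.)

B ≈ 0.517 μT

For a finite straight segment, B = (μ₀I/4πd)(sinθ₁ + sinθ₂), where θ₁, θ₂ are the angles from the perpendicular to each end.
The perpendicular foot is at one end, so the two end-offsets along the wire are 0 and L = 0.732 m.
sinθ₁ = 0/√(0²+0.212²) = 0.0000; sinθ₂ = 0.732/√(0.732²+0.212²) = 0.9605.
B = (4π×10⁻⁷ × 1.14) / (4π × 0.212) × (0.0000 + 0.9605) = 5.17×10⁻⁷ T.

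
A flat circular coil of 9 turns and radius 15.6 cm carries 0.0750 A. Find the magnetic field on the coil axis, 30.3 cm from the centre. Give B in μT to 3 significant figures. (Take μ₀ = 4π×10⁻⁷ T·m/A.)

For an N-turn flat coil, B = Nμ₀IR²/[2(R²+z²)^(3/2)] with R = 0.156 m, z = 0.303 m.
B = 9 × 2.90×10⁻⁸ T = 2.61×10⁻⁷ T.

B ≈ 0.261 μT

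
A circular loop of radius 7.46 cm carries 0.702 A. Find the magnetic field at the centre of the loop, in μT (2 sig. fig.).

B ≈ 5.9 μT

At the centre of a circular loop the Biot–Savart law gives B = μ₀I/(2R).
B = (4π×10⁻⁷ × 0.702) / (2 × 0.0746) = 5.91×10⁻⁶ T.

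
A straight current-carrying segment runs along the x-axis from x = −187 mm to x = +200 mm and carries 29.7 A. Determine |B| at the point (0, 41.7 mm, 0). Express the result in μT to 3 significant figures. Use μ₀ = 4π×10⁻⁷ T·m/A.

For a finite straight segment, B = (μ₀I/4πd)(sinθ₁ + sinθ₂), where θ₁, θ₂ are the angles from the perpendicular to each end.
The perpendicular distance is d = 0.0417 m; the end-offsets along the wire are a = 0.187 m and b = 0.2 m.
sinθ₁ = 0.187/√(0.187²+0.0417²) = 0.9760; sinθ₂ = 0.2/√(0.2²+0.0417²) = 0.9789.
B = (4π×10⁻⁷ × 29.7) / (4π × 0.0417) × (0.9760 + 0.9789) = 1.39×10⁻⁴ T.

B ≈ 139 μT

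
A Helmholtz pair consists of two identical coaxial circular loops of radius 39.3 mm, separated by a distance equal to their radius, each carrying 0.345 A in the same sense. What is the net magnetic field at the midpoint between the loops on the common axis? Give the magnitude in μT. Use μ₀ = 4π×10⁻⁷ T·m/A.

B ≈ 7.89 μT

Each loop contributes B = μ₀IR²/[2(R²+z²)^(3/2)] on the axis, with z measured from that loop.
Loop 1 (z = 0.01965 m): B₁ = 3.95×10⁻⁶ T. Loop 2 (z = 0.01965 m): B₂ = 3.95×10⁻⁶ T.
The fields add: B = B₁ + B₂ = 7.89×10⁻⁶ T.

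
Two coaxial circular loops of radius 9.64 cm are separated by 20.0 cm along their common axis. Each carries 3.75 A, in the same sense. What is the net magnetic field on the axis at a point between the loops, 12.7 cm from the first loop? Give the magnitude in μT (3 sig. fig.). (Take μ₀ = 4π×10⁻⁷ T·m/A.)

B ≈ 17.8 μT

Each loop contributes B = μ₀IR²/[2(R²+z²)^(3/2)] on the axis, with z measured from that loop.
Loop 1 (z = 0.127 m): B₁ = 5.40×10⁻⁶ T. Loop 2 (z = 0.073 m): B₂ = 1.24×10⁻⁵ T.
The fields add: B = B₁ + B₂ = 1.78×10⁻⁵ T.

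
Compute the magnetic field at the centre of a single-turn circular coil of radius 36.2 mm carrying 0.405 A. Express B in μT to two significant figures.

B ≈ 7.0 μT

At the centre of a circular loop the Biot–Savart law gives B = μ₀I/(2R).
B = (4π×10⁻⁷ × 0.405) / (2 × 0.0362) = 7.03×10⁻⁶ T.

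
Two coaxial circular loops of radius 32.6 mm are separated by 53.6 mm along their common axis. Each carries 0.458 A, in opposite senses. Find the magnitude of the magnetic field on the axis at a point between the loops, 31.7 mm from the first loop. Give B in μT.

B ≈ 1.80 μT

Each loop contributes B = μ₀IR²/[2(R²+z²)^(3/2)] on the axis, with z measured from that loop.
Loop 1 (z = 0.0317 m): B₁ = 3.25×10⁻⁶ T. Loop 2 (z = 0.0219 m): B₂ = 5.05×10⁻⁶ T.
The fields oppose: B = |B₁ − B₂| = 1.80×10⁻⁶ T.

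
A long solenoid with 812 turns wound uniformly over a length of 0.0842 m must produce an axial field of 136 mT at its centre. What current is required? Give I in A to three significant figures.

I ≈ 11.2 A

Inside a long solenoid B = μ₀nI with n = 9644 m⁻¹, so I = B/(μ₀n).
I = 0.136 / (4π×10⁻⁷ × 9644) = 11.2 A.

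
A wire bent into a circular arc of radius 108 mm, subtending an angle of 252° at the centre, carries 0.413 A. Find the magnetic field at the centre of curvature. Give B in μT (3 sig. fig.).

The Biot–Savart field of a circular arc at its centre is B = μ₀Iφ/(4πR), with φ = 4.398 rad.
B = (4π×10⁻⁷ × 0.413 × 4.398) / (4π × 0.108) = 1.68×10⁻⁶ T.

B ≈ 1.68 μT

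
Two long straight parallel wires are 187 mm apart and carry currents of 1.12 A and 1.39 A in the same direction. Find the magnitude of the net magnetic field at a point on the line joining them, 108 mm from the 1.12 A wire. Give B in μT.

B ≈ 1.44 μT

Each long wire gives B = μ₀I/(2πd). Distances are d₁ = 0.108 m and d₂ = 0.079 m.
B₁ = 2.07×10⁻⁶ T, B₂ = 3.52×10⁻⁶ T.
Between parallel currents the two contributions point in opposite directions, so they subtract. B = |B₁ − B₂| = |2.07×10⁻⁶ − 3.52×10⁻⁶| = 1.44×10⁻⁶ T.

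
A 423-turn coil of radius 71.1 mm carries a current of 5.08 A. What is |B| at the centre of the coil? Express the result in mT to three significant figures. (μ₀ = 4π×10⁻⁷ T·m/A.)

B ≈ 19.0 mT

For an N-turn flat coil, B = Nμ₀I/(2R) with R = 0.0711 m.
B = 423 × 4.49×10⁻⁵ T = 1.90×10⁻² T.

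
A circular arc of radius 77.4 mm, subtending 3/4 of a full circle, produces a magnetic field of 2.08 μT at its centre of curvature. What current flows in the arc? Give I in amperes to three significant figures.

For a circular arc, B = μ₀Iφ/(4πR) with φ in radians; here φ = 4.712 rad.
So I = 4πRB/(μ₀φ) = 4π × 0.0774 × 2.08×10⁻⁶ / (4π×10⁻⁷ × 4.712) = 0.342 A.

I ≈ 0.342 A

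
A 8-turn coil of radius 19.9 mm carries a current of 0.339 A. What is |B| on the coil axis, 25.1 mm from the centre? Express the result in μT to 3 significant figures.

B ≈ 20.5 μT

For an N-turn flat coil, B = Nμ₀IR²/[2(R²+z²)^(3/2)] with R = 0.0199 m, z = 0.0251 m.
B = 8 × 2.57×10⁻⁶ T = 2.05×10⁻⁵ T.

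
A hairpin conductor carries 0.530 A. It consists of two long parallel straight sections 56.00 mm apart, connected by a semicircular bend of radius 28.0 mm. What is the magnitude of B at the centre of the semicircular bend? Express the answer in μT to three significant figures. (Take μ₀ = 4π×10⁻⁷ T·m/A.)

B ≈ 9.73 μT

The semicircular arc contributes B_arc = μ₀I·π/(4πR) = μ₀I/(4R) = 5.95×10⁻⁶ T.
Each semi-infinite lead is at perpendicular distance R = 0.028 m from the centre, with the perpendicular foot at its near end, so it contributes μ₀I/(4πR); both point the same way, together 3.79×10⁻⁶ T.
Arc and leads all point the same direction: B = 5.95×10⁻⁶ + 3.79×10⁻⁶ = 9.73×10⁻⁶ T.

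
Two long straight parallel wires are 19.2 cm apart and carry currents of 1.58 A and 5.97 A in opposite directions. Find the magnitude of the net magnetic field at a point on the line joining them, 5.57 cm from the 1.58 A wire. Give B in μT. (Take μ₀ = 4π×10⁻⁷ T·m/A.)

B ≈ 14.4 μT

Each long wire gives B = μ₀I/(2πd). Distances are d₁ = 0.0557 m and d₂ = 0.1363 m.
B₁ = 5.67×10⁻⁶ T, B₂ = 8.76×10⁻⁶ T.
Between antiparallel currents both contributions point the same way, so they add. B = B₁ + B₂ = 5.67×10⁻⁶ + 8.76×10⁻⁶ = 1.44×10⁻⁵ T.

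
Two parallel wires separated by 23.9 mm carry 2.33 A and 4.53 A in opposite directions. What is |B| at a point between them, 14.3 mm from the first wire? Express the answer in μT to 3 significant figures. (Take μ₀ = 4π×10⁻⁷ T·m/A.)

B ≈ 127 μT

Each long wire gives B = μ₀I/(2πd). Distances are d₁ = 0.0143 m and d₂ = 0.0096 m.
B₁ = 3.26×10⁻⁵ T, B₂ = 9.44×10⁻⁵ T.
Between antiparallel currents both contributions point the same way, so they add. B = B₁ + B₂ = 3.26×10⁻⁵ + 9.44×10⁻⁵ = 1.27×10⁻⁴ T.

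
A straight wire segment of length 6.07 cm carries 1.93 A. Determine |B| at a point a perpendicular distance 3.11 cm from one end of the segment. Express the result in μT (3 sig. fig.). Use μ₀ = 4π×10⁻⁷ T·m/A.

B ≈ 5.52 μT

For a finite straight segment, B = (μ₀I/4πd)(sinθ₁ + sinθ₂), where θ₁, θ₂ are the angles from the perpendicular to each end.
The perpendicular foot is at one end, so the two end-offsets along the wire are 0 and L = 0.0607 m.
sinθ₁ = 0/√(0²+0.0311²) = 0.0000; sinθ₂ = 0.0607/√(0.0607²+0.0311²) = 0.8900.
B = (4π×10⁻⁷ × 1.93) / (4π × 0.0311) × (0.0000 + 0.8900) = 5.52×10⁻⁶ T.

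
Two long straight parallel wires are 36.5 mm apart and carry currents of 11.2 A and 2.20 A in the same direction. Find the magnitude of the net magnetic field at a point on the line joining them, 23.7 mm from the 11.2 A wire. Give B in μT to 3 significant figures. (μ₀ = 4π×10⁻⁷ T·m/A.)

B ≈ 60.1 μT

Each long wire gives B = μ₀I/(2πd). Distances are d₁ = 0.0237 m and d₂ = 0.0128 m.
B₁ = 9.45×10⁻⁵ T, B₂ = 3.44×10⁻⁵ T.
Between parallel currents the two contributions point in opposite directions, so they subtract. B = |B₁ − B₂| = |9.45×10⁻⁵ − 3.44×10⁻⁵| = 6.01×10⁻⁵ T.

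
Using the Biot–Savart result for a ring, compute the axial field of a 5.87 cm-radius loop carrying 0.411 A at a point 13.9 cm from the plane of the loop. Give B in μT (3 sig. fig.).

On the axis of a circular loop, B = μ₀IR² / [2(R²+z²)^(3/2)].
R² + z² = (0.0587)² + (0.139)² = 0.02277 m², and (R²+z²)^(3/2) = 3.44×10⁻³ m³.
B = (4π×10⁻⁷ × 0.411 × 0.003446) / (2 × 3.44×10⁻³) = 2.59×10⁻⁷ T.

B ≈ 0.259 μT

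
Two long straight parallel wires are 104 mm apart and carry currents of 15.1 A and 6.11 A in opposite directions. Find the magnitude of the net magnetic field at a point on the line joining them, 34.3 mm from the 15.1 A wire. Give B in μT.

B ≈ 106 μT

Each long wire gives B = μ₀I/(2πd). Distances are d₁ = 0.0343 m and d₂ = 0.0697 m.
B₁ = 8.80×10⁻⁵ T, B₂ = 1.75×10⁻⁵ T.
Between antiparallel currents both contributions point the same way, so they add. B = B₁ + B₂ = 8.80×10⁻⁵ + 1.75×10⁻⁵ = 1.06×10⁻⁴ T.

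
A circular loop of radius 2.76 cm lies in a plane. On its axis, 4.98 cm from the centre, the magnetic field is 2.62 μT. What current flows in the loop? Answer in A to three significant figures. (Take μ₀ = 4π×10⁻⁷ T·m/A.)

I ≈ 1.01 A

On the axis of a loop, B = μ₀IR²/[2(R²+z²)^(3/2)], so I = 2B(R²+z²)^(3/2)/(μ₀R²).
R² + z² = 0.0007618 + 0.00248 = 0.003242 m²; raised to 3/2 gives 1.85×10⁻⁴ m³.
I = 2 × 2.62×10⁻⁶ × 1.85×10⁻⁴ / (1.26×10⁻⁶ × 0.0007618) = 1.01 A.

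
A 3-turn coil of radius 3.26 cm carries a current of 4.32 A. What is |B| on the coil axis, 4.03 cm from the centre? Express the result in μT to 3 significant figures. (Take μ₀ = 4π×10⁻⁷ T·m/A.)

B ≈ 62.1 μT

For an N-turn flat coil, B = Nμ₀IR²/[2(R²+z²)^(3/2)] with R = 0.0326 m, z = 0.0403 m.
B = 3 × 2.07×10⁻⁵ T = 6.21×10⁻⁵ T.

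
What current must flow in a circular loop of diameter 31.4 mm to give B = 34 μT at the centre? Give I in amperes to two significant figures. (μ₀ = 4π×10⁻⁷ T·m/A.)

At the centre of a circular loop B = μ₀I/(2R), so I = 2RB/μ₀.
With R = 0.0157 m, I = 2 × 0.0157 × 3.40×10⁻⁵ / (4π×10⁻⁷) = 0.850 A.

I ≈ 0.85 A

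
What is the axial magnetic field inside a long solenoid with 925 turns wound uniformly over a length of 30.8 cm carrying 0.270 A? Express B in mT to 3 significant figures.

B ≈ 1.02 mT

Inside a long solenoid, B = μ₀nI with n = 3003 turns/m.
B = 4π×10⁻⁷ × 3003 × 0.270 = 1.02×10⁻³ T.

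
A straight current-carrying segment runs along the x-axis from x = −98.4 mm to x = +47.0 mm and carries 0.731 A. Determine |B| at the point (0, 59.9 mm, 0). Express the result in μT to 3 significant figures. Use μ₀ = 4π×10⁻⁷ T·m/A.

B ≈ 1.80 μT

For a finite straight segment, B = (μ₀I/4πd)(sinθ₁ + sinθ₂), where θ₁, θ₂ are the angles from the perpendicular to each end.
The perpendicular distance is d = 0.0599 m; the end-offsets along the wire are a = 0.0984 m and b = 0.047 m.
sinθ₁ = 0.0984/√(0.0984²+0.0599²) = 0.8542; sinθ₂ = 0.047/√(0.047²+0.0599²) = 0.6173.
B = (4π×10⁻⁷ × 0.731) / (4π × 0.0599) × (0.8542 + 0.6173) = 1.80×10⁻⁶ T.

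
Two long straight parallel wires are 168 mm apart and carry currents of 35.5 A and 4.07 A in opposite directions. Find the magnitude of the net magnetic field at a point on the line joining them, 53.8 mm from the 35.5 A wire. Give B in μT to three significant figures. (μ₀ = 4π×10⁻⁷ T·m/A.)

B ≈ 139 μT

Each long wire gives B = μ₀I/(2πd). Distances are d₁ = 0.0538 m and d₂ = 0.1142 m.
B₁ = 1.32×10⁻⁴ T, B₂ = 7.13×10⁻⁶ T.
Between antiparallel currents both contributions point the same way, so they add. B = B₁ + B₂ = 1.32×10⁻⁴ + 7.13×10⁻⁶ = 1.39×10⁻⁴ T.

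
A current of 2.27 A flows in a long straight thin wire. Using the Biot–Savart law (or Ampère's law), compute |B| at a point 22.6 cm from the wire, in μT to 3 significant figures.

For an infinitely long straight wire, B = μ₀I/(2πd).
B = (4π×10⁻⁷ × 2.27) / (2π × 0.226) = 2.01×10⁻⁶ T.

B ≈ 2.01 μT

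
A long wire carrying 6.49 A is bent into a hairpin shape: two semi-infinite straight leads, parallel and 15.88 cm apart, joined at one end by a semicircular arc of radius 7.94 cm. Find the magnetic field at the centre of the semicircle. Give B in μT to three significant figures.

The semicircular arc contributes B_arc = μ₀I·π/(4πR) = μ₀I/(4R) = 2.57×10⁻⁵ T.
Each semi-infinite lead is at perpendicular distance R = 0.0794 m from the centre, with the perpendicular foot at its near end, so it contributes μ₀I/(4πR); both point the same way, together 1.63×10⁻⁵ T.
Arc and leads all point the same direction: B = 2.57×10⁻⁵ + 1.63×10⁻⁵ = 4.20×10⁻⁵ T.

B ≈ 42.0 μT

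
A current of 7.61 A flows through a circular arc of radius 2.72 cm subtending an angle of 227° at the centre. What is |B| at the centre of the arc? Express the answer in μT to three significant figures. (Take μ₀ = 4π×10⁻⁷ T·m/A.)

B ≈ 111 μT

The Biot–Savart field of a circular arc at its centre is B = μ₀Iφ/(4πR), with φ = 3.962 rad.
B = (4π×10⁻⁷ × 7.61 × 3.962) / (4π × 0.0272) = 1.11×10⁻⁴ T.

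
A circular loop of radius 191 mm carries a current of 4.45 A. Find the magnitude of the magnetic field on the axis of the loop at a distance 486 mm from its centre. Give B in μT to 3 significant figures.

B ≈ 0.716 μT

On the axis of a circular loop, B = μ₀IR² / [2(R²+z²)^(3/2)].
R² + z² = (0.191)² + (0.486)² = 0.2727 m², and (R²+z²)^(3/2) = 0.142 m³.
B = (4π×10⁻⁷ × 4.45 × 0.03648) / (2 × 0.142) = 7.16×10⁻⁷ T.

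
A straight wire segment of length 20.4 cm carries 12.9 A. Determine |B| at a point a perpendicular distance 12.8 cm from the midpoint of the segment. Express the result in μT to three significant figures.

For a finite straight segment, B = (μ₀I/4πd)(sinθ₁ + sinθ₂), where θ₁, θ₂ are the angles from the perpendicular to each end.
The perpendicular from the point meets the wire at its midpoint, so each end is L/2 = 0.102 m away along the wire.
sinθ₁ = 0.102/√(0.102²+0.128²) = 0.6232; sinθ₂ = 0.102/√(0.102²+0.128²) = 0.6232.
B = (4π×10⁻⁷ × 12.9) / (4π × 0.128) × (0.6232 + 0.6232) = 1.26×10⁻⁵ T.

B ≈ 12.6 μT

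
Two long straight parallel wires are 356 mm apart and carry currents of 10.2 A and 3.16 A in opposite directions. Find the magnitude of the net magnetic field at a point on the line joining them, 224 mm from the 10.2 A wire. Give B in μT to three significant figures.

B ≈ 13.9 μT

Each long wire gives B = μ₀I/(2πd). Distances are d₁ = 0.224 m and d₂ = 0.132 m.
B₁ = 9.11×10⁻⁶ T, B₂ = 4.79×10⁻⁶ T.
Between antiparallel currents both contributions point the same way, so they add. B = B₁ + B₂ = 9.11×10⁻⁶ + 4.79×10⁻⁶ = 1.39×10⁻⁵ T.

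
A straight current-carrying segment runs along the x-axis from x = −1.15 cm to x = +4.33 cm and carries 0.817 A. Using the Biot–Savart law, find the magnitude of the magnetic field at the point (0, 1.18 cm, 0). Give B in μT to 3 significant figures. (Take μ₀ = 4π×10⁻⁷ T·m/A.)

B ≈ 11.5 μT

For a finite straight segment, B = (μ₀I/4πd)(sinθ₁ + sinθ₂), where θ₁, θ₂ are the angles from the perpendicular to each end.
The perpendicular distance is d = 0.0118 m; the end-offsets along the wire are a = 0.0115 m and b = 0.0433 m.
sinθ₁ = 0.0115/√(0.0115²+0.0118²) = 0.6979; sinθ₂ = 0.0433/√(0.0433²+0.0118²) = 0.9648.
B = (4π×10⁻⁷ × 0.817) / (4π × 0.0118) × (0.6979 + 0.9648) = 1.15×10⁻⁵ T.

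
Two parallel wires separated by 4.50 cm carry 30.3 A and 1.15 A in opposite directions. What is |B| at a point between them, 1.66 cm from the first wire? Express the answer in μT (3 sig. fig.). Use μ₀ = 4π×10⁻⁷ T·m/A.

B ≈ 373 μT

Each long wire gives B = μ₀I/(2πd). Distances are d₁ = 0.0166 m and d₂ = 0.0284 m.
B₁ = 3.65×10⁻⁴ T, B₂ = 8.10×10⁻⁶ T.
Between antiparallel currents both contributions point the same way, so they add. B = B₁ + B₂ = 3.65×10⁻⁴ + 8.10×10⁻⁶ = 3.73×10⁻⁴ T.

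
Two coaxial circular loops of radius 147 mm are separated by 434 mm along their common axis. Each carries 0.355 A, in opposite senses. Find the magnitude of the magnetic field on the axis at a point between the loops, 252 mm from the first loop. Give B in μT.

Each loop contributes B = μ₀IR²/[2(R²+z²)^(3/2)] on the axis, with z measured from that loop.
Loop 1 (z = 0.252 m): B₁ = 1.94×10⁻⁷ T. Loop 2 (z = 0.182 m): B₂ = 3.76×10⁻⁷ T.
The fields oppose: B = |B₁ − B₂| = 1.82×10⁻⁷ T.

B ≈ 0.182 μT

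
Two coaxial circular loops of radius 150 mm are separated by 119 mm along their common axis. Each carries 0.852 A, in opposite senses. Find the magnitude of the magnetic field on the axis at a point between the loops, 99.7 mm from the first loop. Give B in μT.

Each loop contributes B = μ₀IR²/[2(R²+z²)^(3/2)] on the axis, with z measured from that loop.
Loop 1 (z = 0.0997 m): B₁ = 2.06×10⁻⁶ T. Loop 2 (z = 0.0193 m): B₂ = 3.48×10⁻⁶ T.
The fields oppose: B = |B₁ − B₂| = 1.42×10⁻⁶ T.

B ≈ 1.42 μT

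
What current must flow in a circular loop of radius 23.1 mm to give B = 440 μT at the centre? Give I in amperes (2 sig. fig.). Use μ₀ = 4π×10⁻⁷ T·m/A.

I ≈ 16 A

At the centre of a circular loop B = μ₀I/(2R), so I = 2RB/μ₀.
With R = 0.0231 m, I = 2 × 0.0231 × 4.40×10⁻⁴ / (4π×10⁻⁷) = 16.2 A.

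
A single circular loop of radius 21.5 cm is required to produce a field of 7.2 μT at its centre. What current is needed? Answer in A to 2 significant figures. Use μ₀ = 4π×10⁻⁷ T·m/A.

At the centre of a circular loop B = μ₀I/(2R), so I = 2RB/μ₀.
With R = 0.215 m, I = 2 × 0.215 × 7.20×10⁻⁶ / (4π×10⁻⁷) = 2.46 A.

I ≈ 2.5 A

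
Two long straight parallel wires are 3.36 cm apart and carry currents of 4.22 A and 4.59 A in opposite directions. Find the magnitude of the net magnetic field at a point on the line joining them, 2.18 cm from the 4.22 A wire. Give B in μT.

B ≈ 117 μT

Each long wire gives B = μ₀I/(2πd). Distances are d₁ = 0.0218 m and d₂ = 0.0118 m.
B₁ = 3.87×10⁻⁵ T, B₂ = 7.78×10⁻⁵ T.
Between antiparallel currents both contributions point the same way, so they add. B = B₁ + B₂ = 3.87×10⁻⁵ + 7.78×10⁻⁵ = 1.17×10⁻⁴ T.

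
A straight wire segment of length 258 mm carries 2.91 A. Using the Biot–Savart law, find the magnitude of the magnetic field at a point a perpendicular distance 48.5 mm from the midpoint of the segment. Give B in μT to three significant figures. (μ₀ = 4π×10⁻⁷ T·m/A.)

B ≈ 11.2 μT

For a finite straight segment, B = (μ₀I/4πd)(sinθ₁ + sinθ₂), where θ₁, θ₂ are the angles from the perpendicular to each end.
The perpendicular from the point meets the wire at its midpoint, so each end is L/2 = 0.129 m away along the wire.
sinθ₁ = 0.129/√(0.129²+0.0485²) = 0.9360; sinθ₂ = 0.129/√(0.129²+0.0485²) = 0.9360.
B = (4π×10⁻⁷ × 2.91) / (4π × 0.0485) × (0.9360 + 0.9360) = 1.12×10⁻⁵ T.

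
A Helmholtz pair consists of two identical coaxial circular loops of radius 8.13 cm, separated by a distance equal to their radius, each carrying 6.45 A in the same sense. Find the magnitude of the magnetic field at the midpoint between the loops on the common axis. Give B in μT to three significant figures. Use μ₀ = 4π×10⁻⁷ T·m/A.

Each loop contributes B = μ₀IR²/[2(R²+z²)^(3/2)] on the axis, with z measured from that loop.
Loop 1 (z = 0.04065 m): B₁ = 3.57×10⁻⁵ T. Loop 2 (z = 0.04065 m): B₂ = 3.57×10⁻⁵ T.
The fields add: B = B₁ + B₂ = 7.13×10⁻⁵ T.

B ≈ 71.3 μT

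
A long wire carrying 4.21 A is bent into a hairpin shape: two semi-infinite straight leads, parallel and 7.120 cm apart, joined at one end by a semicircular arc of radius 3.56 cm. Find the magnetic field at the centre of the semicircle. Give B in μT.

The semicircular arc contributes B_arc = μ₀I·π/(4πR) = μ₀I/(4R) = 3.72×10⁻⁵ T.
Each semi-infinite lead is at perpendicular distance R = 0.0356 m from the centre, with the perpendicular foot at its near end, so it contributes μ₀I/(4πR); both point the same way, together 2.37×10⁻⁵ T.
Arc and leads all point the same direction: B = 3.72×10⁻⁵ + 2.37×10⁻⁵ = 6.08×10⁻⁵ T.

B ≈ 60.8 μT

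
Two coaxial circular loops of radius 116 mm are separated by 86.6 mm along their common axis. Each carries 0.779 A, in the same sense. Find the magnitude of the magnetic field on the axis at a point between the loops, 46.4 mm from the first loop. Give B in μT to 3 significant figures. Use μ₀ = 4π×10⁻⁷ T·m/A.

Each loop contributes B = μ₀IR²/[2(R²+z²)^(3/2)] on the axis, with z measured from that loop.
Loop 1 (z = 0.0464 m): B₁ = 3.38×10⁻⁶ T. Loop 2 (z = 0.0402 m): B₂ = 3.56×10⁻⁶ T.
The fields add: B = B₁ + B₂ = 6.94×10⁻⁶ T.

B ≈ 6.94 μT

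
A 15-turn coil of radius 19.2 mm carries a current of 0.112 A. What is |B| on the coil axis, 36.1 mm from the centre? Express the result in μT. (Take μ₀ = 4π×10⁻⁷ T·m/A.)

B ≈ 5.69 μT

For an N-turn flat coil, B = Nμ₀IR²/[2(R²+z²)^(3/2)] with R = 0.0192 m, z = 0.0361 m.
B = 15 × 3.79×10⁻⁷ T = 5.69×10⁻⁶ T.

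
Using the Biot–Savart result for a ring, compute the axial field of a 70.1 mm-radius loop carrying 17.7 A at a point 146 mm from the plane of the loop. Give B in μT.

B ≈ 12.9 μT

On the axis of a circular loop, B = μ₀IR² / [2(R²+z²)^(3/2)].
R² + z² = (0.0701)² + (0.146)² = 0.02623 m², and (R²+z²)^(3/2) = 4.25×10⁻³ m³.
B = (4π×10⁻⁷ × 17.7 × 0.004914) / (2 × 4.25×10⁻³) = 1.29×10⁻⁵ T.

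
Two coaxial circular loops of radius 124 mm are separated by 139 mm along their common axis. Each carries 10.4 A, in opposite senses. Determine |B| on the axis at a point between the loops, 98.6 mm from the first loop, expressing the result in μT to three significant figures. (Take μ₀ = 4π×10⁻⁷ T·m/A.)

B ≈ 20.0 μT

Each loop contributes B = μ₀IR²/[2(R²+z²)^(3/2)] on the axis, with z measured from that loop.
Loop 1 (z = 0.0986 m): B₁ = 2.53×10⁻⁵ T. Loop 2 (z = 0.0404 m): B₂ = 4.53×10⁻⁵ T.
The fields oppose: B = |B₁ − B₂| = 2.00×10⁻⁵ T.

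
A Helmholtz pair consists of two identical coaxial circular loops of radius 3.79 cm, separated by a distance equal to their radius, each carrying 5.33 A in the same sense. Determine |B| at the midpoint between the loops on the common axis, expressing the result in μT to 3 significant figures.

Each loop contributes B = μ₀IR²/[2(R²+z²)^(3/2)] on the axis, with z measured from that loop.
Loop 1 (z = 0.01895 m): B₁ = 6.32×10⁻⁵ T. Loop 2 (z = 0.01895 m): B₂ = 6.32×10⁻⁵ T.
The fields add: B = B₁ + B₂ = 1.26×10⁻⁴ T.

B ≈ 126 μT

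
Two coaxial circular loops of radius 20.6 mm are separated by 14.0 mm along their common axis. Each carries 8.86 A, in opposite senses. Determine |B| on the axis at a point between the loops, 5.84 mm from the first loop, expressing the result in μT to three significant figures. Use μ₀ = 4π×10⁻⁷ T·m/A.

B ≈ 23.5 μT

Each loop contributes B = μ₀IR²/[2(R²+z²)^(3/2)] on the axis, with z measured from that loop.
Loop 1 (z = 0.00584 m): B₁ = 2.41×10⁻⁴ T. Loop 2 (z = 0.00816 m): B₂ = 2.17×10⁻⁴ T.
The fields oppose: B = |B₁ − B₂| = 2.35×10⁻⁵ T.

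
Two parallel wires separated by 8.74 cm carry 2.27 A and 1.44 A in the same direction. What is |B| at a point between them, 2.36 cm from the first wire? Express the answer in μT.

B ≈ 14.7 μT

Each long wire gives B = μ₀I/(2πd). Distances are d₁ = 0.0236 m and d₂ = 0.0638 m.
B₁ = 1.92×10⁻⁵ T, B₂ = 4.51×10⁻⁶ T.
Between parallel currents the two contributions point in opposite directions, so they subtract. B = |B₁ − B₂| = |1.92×10⁻⁵ − 4.51×10⁻⁶| = 1.47×10⁻⁵ T.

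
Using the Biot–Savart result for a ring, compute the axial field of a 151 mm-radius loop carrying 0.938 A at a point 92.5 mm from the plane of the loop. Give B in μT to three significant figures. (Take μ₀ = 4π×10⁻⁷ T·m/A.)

On the axis of a circular loop, B = μ₀IR² / [2(R²+z²)^(3/2)].
R² + z² = (0.151)² + (0.0925)² = 0.03136 m², and (R²+z²)^(3/2) = 5.55×10⁻³ m³.
B = (4π×10⁻⁷ × 0.938 × 0.0228) / (2 × 5.55×10⁻³) = 2.42×10⁻⁶ T.

B ≈ 2.42 μT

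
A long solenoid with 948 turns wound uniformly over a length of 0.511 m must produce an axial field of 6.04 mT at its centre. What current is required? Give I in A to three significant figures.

I ≈ 2.59 A

Inside a long solenoid B = μ₀nI with n = 1855 m⁻¹, so I = B/(μ₀n).
I = 6.04×10⁻³ / (4π×10⁻⁷ × 1855) = 2.59 A.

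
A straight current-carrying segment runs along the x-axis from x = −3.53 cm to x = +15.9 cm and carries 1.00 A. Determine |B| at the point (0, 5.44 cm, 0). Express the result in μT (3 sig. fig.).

B ≈ 2.74 μT

For a finite straight segment, B = (μ₀I/4πd)(sinθ₁ + sinθ₂), where θ₁, θ₂ are the angles from the perpendicular to each end.
The perpendicular distance is d = 0.0544 m; the end-offsets along the wire are a = 0.0353 m and b = 0.159 m.
sinθ₁ = 0.0353/√(0.0353²+0.0544²) = 0.5443; sinθ₂ = 0.159/√(0.159²+0.0544²) = 0.9462.
B = (4π×10⁻⁷ × 1.00) / (4π × 0.0544) × (0.5443 + 0.9462) = 2.74×10⁻⁶ T.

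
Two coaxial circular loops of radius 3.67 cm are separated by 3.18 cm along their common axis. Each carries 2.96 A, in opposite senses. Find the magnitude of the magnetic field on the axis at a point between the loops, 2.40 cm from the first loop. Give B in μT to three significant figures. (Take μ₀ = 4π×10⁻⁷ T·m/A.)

Each loop contributes B = μ₀IR²/[2(R²+z²)^(3/2)] on the axis, with z measured from that loop.
Loop 1 (z = 0.024 m): B₁ = 2.97×10⁻⁵ T. Loop 2 (z = 0.0078 m): B₂ = 4.74×10⁻⁵ T.
The fields oppose: B = |B₁ − B₂| = 1.77×10⁻⁵ T.

B ≈ 17.7 μT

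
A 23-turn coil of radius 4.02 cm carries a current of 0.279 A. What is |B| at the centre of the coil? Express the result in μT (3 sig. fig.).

B ≈ 100 μT

For an N-turn flat coil, B = Nμ₀I/(2R) with R = 0.0402 m.
B = 23 × 4.36×10⁻⁶ T = 1.00×10⁻⁴ T.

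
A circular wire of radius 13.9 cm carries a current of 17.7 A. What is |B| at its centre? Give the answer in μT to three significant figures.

At the centre of a circular loop the Biot–Savart law gives B = μ₀I/(2R).
B = (4π×10⁻⁷ × 17.7) / (2 × 0.139) = 8.00×10⁻⁵ T.

B ≈ 80.0 μT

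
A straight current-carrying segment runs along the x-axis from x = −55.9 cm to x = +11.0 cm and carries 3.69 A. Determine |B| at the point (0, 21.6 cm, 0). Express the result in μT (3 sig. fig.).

For a finite straight segment, B = (μ₀I/4πd)(sinθ₁ + sinθ₂), where θ₁, θ₂ are the angles from the perpendicular to each end.
The perpendicular distance is d = 0.216 m; the end-offsets along the wire are a = 0.559 m and b = 0.11 m.
sinθ₁ = 0.559/√(0.559²+0.216²) = 0.9328; sinθ₂ = 0.11/√(0.11²+0.216²) = 0.4538.
B = (4π×10⁻⁷ × 3.69) / (4π × 0.216) × (0.9328 + 0.4538) = 2.37×10⁻⁶ T.

B ≈ 2.37 μT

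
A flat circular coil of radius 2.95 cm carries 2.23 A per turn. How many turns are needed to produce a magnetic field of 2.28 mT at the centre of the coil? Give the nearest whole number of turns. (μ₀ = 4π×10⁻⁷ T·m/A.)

N = 48

For an N-turn coil, B = Nμ₀I/(2R). A single turn gives B₁ = 4.75×10⁻⁵ T with R = 0.0295 m.
N = B/B₁ = 2.28×10⁻³ / 4.75×10⁻⁵ = 48.00.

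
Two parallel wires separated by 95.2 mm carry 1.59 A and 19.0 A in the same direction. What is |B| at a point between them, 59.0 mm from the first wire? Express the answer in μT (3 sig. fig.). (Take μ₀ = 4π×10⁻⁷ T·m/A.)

Each long wire gives B = μ₀I/(2πd). Distances are d₁ = 0.059 m and d₂ = 0.0362 m.
B₁ = 5.39×10⁻⁶ T, B₂ = 1.05×10⁻⁴ T.
Between parallel currents the two contributions point in opposite directions, so they subtract. B = |B₁ − B₂| = |5.39×10⁻⁶ − 1.05×10⁻⁴| = 9.96×10⁻⁵ T.

B ≈ 99.6 μT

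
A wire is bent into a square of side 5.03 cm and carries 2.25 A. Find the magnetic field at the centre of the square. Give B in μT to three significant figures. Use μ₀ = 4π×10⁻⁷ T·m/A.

B ≈ 50.6 μT

Each side is a finite straight segment at perpendicular distance d = a/(2 tan(π/4)) = 0.02515 m from the centre, with end-angles ±π/4.
One side contributes B₁ = (μ₀I/4πd)·2 sin(π/4) = 1.27×10⁻⁵ T.
All 4 sides add in the same direction: B = 4 × 1.27×10⁻⁵ = 5.06×10⁻⁵ T.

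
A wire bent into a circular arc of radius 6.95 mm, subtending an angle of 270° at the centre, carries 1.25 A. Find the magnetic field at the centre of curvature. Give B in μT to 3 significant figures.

B ≈ 84.8 μT

The Biot–Savart field of a circular arc at its centre is B = μ₀Iφ/(4πR), with φ = 4.712 rad.
B = (4π×10⁻⁷ × 1.25 × 4.712) / (4π × 0.00695) = 8.48×10⁻⁵ T.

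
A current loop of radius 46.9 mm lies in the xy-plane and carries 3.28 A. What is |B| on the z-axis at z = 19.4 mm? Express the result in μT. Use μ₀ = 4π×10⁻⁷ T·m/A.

B ≈ 34.7 μT

On the axis of a circular loop, B = μ₀IR² / [2(R²+z²)^(3/2)].
R² + z² = (0.0469)² + (0.0194)² = 0.002576 m², and (R²+z²)^(3/2) = 1.31×10⁻⁴ m³.
B = (4π×10⁻⁷ × 3.28 × 0.0022) / (2 × 1.31×10⁻⁴) = 3.47×10⁻⁵ T.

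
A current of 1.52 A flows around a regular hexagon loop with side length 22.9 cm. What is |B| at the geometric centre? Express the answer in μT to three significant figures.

Each side is a finite straight segment at perpendicular distance d = a/(2 tan(π/6)) = 0.1983 m from the centre, with end-angles ±π/6.
One side contributes B₁ = (μ₀I/4πd)·2 sin(π/6) = 7.66×10⁻⁷ T.
All 6 sides add in the same direction: B = 6 × 7.66×10⁻⁷ = 4.60×10⁻⁶ T.

B ≈ 4.60 μT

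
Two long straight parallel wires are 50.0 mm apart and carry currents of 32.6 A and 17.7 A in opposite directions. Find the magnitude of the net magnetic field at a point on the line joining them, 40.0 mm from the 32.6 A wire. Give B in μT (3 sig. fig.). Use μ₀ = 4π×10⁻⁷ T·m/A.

Each long wire gives B = μ₀I/(2πd). Distances are d₁ = 0.04 m and d₂ = 0.01 m.
B₁ = 1.63×10⁻⁴ T, B₂ = 3.54×10⁻⁴ T.
Between antiparallel currents both contributions point the same way, so they add. B = B₁ + B₂ = 1.63×10⁻⁴ + 3.54×10⁻⁴ = 5.17×10⁻⁴ T.

B ≈ 517 μT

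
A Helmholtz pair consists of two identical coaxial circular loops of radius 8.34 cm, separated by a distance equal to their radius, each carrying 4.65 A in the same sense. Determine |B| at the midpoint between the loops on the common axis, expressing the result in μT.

Each loop contributes B = μ₀IR²/[2(R²+z²)^(3/2)] on the axis, with z measured from that loop.
Loop 1 (z = 0.0417 m): B₁ = 2.51×10⁻⁵ T. Loop 2 (z = 0.0417 m): B₂ = 2.51×10⁻⁵ T.
The fields add: B = B₁ + B₂ = 5.01×10⁻⁵ T.

B ≈ 50.1 μT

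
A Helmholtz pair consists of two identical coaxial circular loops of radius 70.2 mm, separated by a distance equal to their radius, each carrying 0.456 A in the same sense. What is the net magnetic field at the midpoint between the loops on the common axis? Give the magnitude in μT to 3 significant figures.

Each loop contributes B = μ₀IR²/[2(R²+z²)^(3/2)] on the axis, with z measured from that loop.
Loop 1 (z = 0.0351 m): B₁ = 2.92×10⁻⁶ T. Loop 2 (z = 0.0351 m): B₂ = 2.92×10⁻⁶ T.
The fields add: B = B₁ + B₂ = 5.84×10⁻⁶ T.

B ≈ 5.84 μT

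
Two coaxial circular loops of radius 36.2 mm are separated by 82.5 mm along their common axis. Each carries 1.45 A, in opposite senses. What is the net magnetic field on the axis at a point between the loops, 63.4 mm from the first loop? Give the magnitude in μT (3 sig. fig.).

Each loop contributes B = μ₀IR²/[2(R²+z²)^(3/2)] on the axis, with z measured from that loop.
Loop 1 (z = 0.0634 m): B₁ = 3.07×10⁻⁶ T. Loop 2 (z = 0.0191 m): B₂ = 1.74×10⁻⁵ T.
The fields oppose: B = |B₁ − B₂| = 1.43×10⁻⁵ T.

B ≈ 14.3 μT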